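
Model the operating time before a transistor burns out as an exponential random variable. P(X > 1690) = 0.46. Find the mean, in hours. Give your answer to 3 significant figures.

2180

e^(−λ·1690) = 0.46 ⇒ λ = −ln(0.46)/1690 = 0.000459484.
Mean = 1/λ = 2176.35 hours.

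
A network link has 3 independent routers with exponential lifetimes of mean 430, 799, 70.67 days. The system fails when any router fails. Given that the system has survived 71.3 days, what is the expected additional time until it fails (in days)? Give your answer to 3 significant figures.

56.4

First-failure rate Σλ = 1/430 + 1/799 + 1/70.67 = 0.0177274.
By memorylessness the expected residual is 1/Σλ = 56.4098 days, regardless of the 71.3 already elapsed.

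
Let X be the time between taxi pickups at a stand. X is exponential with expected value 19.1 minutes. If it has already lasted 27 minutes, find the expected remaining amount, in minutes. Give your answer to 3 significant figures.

19.1

The rate is λ = 1/19.1 = 0.052356 per minute.
By memorylessness, the remaining amount past any threshold is again Exp(λ) with mean 1/λ = 19.1 minutes.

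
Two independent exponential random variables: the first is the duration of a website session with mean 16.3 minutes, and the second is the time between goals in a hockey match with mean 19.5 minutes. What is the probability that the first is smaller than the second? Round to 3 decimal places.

0.545

λ_1 = 1/16.3 = 0.0613497, λ_2 = 1/19.5 = 0.0512821.
For independent exponentials, P(the first < the second) = λ_1/(λ_1+λ_2) = 0.0613497/0.112632 ≈ 0.545.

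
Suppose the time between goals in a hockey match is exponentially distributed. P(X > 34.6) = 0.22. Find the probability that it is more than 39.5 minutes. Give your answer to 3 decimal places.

e^(−λ·34.6) = 0.22 ⇒ λ = −ln(0.22)/34.6 = 0.0437609.
P(X > 39.5) = e^(−0.0437609·39.5) = e^(−1.7286) ≈ 0.178.

0.178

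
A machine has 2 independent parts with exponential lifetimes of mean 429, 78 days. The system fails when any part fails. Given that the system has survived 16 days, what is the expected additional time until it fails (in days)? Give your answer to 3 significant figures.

66.0

First-failure rate Σλ = 1/429 + 1/78 = 0.0151515.
By memorylessness the expected residual is 1/Σλ = 66 days, regardless of the 16 already elapsed.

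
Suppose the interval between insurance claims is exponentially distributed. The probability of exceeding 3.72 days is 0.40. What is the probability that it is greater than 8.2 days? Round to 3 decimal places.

e^(−λ·3.72) = 0.40 ⇒ λ = −ln(0.40)/3.72 = 0.246315.
P(X > 8.2) = e^(−0.246315·8.2) = e^(−2.0198) ≈ 0.133.

0.133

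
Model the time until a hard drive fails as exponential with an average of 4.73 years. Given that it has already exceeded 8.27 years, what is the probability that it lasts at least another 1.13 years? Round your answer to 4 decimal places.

0.7875

The rate is λ = 1/4.73 = 0.211416 per year.
P(X > s+t | X > s) = e^(−λ(s+t))/e^(−λs) = e^(−λt), independent of s = 8.27.
P(X > 1.13) = e^(−0.2389) ≈ 0.7875.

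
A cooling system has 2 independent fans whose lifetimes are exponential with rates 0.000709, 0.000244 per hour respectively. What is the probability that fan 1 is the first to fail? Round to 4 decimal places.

The time to first failure is exponential with rate Σλ = 0.000709 + 0.000244 = 0.000953.
P(fan 1 first) = λ_1/Σλ = 0.000709/0.000953 ≈ 0.7440.

0.7440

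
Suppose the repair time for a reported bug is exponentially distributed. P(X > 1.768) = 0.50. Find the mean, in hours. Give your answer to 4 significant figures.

e^(−λ·1.768) = 0.50 ⇒ λ = −ln(0.50)/1.768 = 0.392052.
Mean = 1/λ = 2.55068 hours.

2.551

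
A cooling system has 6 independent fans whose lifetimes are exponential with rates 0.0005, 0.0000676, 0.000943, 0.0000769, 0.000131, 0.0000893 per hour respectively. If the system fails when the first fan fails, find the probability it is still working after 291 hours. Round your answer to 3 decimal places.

The time to first failure is exponential with rate Σλ = 0.0005 + 0.0000676 + 0.000943 + 0.0000769 + 0.000131 + 0.0000893 = 0.0018078.
P(min > 291) = e^(−0.0018078·291) = e^(−0.52607) ≈ 0.591.

0.591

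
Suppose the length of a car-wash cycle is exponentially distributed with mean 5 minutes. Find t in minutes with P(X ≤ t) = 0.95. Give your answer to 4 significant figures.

14.98

The rate is λ = 1/5 = 0.2 per minute.
Set 1 − e^(−λt) = 0.95, so t = −ln(0.05)/λ = 2.9957/0.2 ≈ 14.9787 minutes.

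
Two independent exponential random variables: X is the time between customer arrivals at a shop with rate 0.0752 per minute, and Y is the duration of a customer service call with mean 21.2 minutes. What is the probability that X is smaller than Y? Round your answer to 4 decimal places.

0.6145

λ_1 = 0.0752, λ_2 = 1/21.2 = 0.0471698.
For independent exponentials, P(X < Y) = λ_1/(λ_1+λ_2) = 0.0752/0.12237 ≈ 0.6145.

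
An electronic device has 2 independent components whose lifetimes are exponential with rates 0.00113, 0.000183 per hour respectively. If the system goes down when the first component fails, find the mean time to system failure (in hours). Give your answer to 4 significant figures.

The time to first failure is exponential with rate Σλ = 0.00113 + 0.000183 = 0.001313.
E[min] = 1/Σλ = 1/0.001313 = 761.615 hours.

761.6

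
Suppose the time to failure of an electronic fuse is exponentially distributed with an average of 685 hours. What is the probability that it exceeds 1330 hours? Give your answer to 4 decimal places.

The rate is λ = 1/685 = 0.00145985 per hour.
P(X > 1330) = e^(−λ·1330) = e^(−1.9416) ≈ 0.1435.

0.1435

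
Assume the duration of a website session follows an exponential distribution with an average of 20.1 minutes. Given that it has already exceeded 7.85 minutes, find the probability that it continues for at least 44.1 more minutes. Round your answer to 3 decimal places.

0.111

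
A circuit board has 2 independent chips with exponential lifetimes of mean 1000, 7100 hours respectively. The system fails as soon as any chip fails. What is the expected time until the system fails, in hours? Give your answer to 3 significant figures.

The first failure time is exponential with rate Σλ_i = 1/1000 + 1/7100 = 0.00114085 per hour.
E[min] = 1/Σλ = 1/0.00114085 = 876.543 hours.

877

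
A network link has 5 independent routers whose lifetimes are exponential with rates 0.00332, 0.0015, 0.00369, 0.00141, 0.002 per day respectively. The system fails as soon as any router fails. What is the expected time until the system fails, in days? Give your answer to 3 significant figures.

83.9

The time to first failure is exponential with rate Σλ = 0.00332 + 0.0015 + 0.00369 + 0.00141 + 0.002 = 0.01192.
E[min] = 1/Σλ = 1/0.01192 = 83.8926 days.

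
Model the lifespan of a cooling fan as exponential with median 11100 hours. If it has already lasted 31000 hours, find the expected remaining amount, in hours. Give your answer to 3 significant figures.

16000

For an exponential, median = ln(2)/λ, so λ = ln 2 / 11100 = 0.0000624457 per hour.
By memorylessness, the remaining amount past any threshold is again Exp(λ) with mean 1/λ = 16013.9 hours.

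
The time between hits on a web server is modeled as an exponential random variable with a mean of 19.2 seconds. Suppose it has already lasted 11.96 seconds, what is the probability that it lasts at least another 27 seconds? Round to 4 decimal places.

0.2451

The rate is λ = 1/19.2 = 0.0520833 per second.
P(X > s+t | X > s) = e^(−λ(s+t))/e^(−λs) = e^(−λt), independent of s = 11.96.
P(X > 27) = e^(−1.4062) ≈ 0.2451.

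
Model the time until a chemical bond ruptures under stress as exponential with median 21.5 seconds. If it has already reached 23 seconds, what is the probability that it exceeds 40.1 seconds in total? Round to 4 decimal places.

0.5762

For an exponential, median = ln(2)/λ, so λ = ln 2 / 21.5 = 0.0322394 per second.
The exponential is memoryless, so the remaining time is again Exp(λ): the condition X > 23 is irrelevant.
P(X > 17.1) = e^(−0.55129) ≈ 0.5762.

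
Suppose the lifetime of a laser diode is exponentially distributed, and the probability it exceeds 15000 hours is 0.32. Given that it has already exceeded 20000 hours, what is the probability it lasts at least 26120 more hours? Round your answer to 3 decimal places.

0.137

From e^(−λ·15000) = 0.32, λ = −ln(0.32)/15000 = 0.0000759623.
Memoryless: P(X > 20000+26120 | X > 20000) = P(X > 26120) = e^(−0.0000759623·26120) ≈ 0.137.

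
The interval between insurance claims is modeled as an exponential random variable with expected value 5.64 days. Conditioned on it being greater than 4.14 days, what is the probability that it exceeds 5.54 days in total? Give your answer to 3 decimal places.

The rate is λ = 1/5.64 = 0.177305 per day.
The exponential is memoryless, so the remaining time is again Exp(λ): the condition X > 4.14 is irrelevant.
P(X > 1.4) = e^(−0.24823) ≈ 0.780.

0.780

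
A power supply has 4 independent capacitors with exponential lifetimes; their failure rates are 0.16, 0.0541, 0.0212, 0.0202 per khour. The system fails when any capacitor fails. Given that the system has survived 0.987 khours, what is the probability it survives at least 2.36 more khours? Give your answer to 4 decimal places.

Time to first failure ~ Exp(Σλ) with Σλ = 0.2555.
By memorylessness, P(T > 0.987+2.36 | T > 0.987) = P(T > 2.36) = e^(−0.2555·2.36) ≈ 0.5472.

0.5472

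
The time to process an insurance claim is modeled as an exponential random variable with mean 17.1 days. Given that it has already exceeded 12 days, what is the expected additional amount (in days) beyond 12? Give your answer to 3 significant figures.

The rate is λ = 1/17.1 = 0.0584795 per day.
By memorylessness, the remaining amount past any threshold is again Exp(λ) with mean 1/λ = 17.1 days.

17.1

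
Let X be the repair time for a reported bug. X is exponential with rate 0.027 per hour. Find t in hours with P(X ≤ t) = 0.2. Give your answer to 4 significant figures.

Set 1 − e^(−λt) = 0.2, so t = −ln(0.8)/λ = 0.22314/0.027 ≈ 8.26458 hours.

8.265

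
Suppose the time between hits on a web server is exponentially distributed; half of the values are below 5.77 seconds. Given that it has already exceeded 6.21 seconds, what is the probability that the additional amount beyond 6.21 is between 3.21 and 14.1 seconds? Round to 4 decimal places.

For an exponential, median = ln(2)/λ, so λ = ln 2 / 5.77 = 0.120129 per second.
Memoryless: the residual past 6.21 is again Exp(λ).
P(3.21 < residual < 14.1) = e^(−λ·3.21) − e^(−λ·14.1) = 0.68003 − 0.18381 ≈ 0.4962.

0.4962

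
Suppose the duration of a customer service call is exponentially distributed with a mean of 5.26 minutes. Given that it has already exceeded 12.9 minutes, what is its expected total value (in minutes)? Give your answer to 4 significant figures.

The rate is λ = 1/5.26 = 0.190114 per minute.
By memorylessness, E[X | X > 12.9] = 12.9 + 1/λ = 12.9 + 5.26 = 18.16 minutes.

18.16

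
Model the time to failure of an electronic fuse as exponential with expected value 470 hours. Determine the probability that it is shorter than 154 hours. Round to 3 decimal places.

0.279

The rate is λ = 1/470 = 0.00212766 per hour.
P(X ≤ 154) = 1 − e^(−λ·154) = 1 − e^(−0.32766) ≈ 0.279.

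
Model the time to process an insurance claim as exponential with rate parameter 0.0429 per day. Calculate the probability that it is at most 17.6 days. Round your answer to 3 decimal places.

P(X ≤ 17.6) = 1 − e^(−λ·17.6) = 1 − e^(−0.75504) ≈ 0.530.

0.530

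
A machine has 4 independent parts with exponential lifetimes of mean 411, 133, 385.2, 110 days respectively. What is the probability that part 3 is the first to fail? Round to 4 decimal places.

Rates: λ_i = 1/mean_i → 0.00243309, 0.0075188, 0.00259605, 0.00909091; Σλ = 0.0216389.
P(part 3 first) = λ_3/Σλ = 0.00259605/0.0216389 ≈ 0.1200.

0.1200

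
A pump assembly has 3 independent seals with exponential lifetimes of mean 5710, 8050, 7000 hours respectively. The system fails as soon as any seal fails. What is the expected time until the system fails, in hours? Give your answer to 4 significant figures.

The first failure time is exponential with rate Σλ_i = 1/5710 + 1/8050 + 1/7000 = 0.000442212 per hour.
E[min] = 1/Σλ = 1/0.000442212 = 2261.36 hours.

2261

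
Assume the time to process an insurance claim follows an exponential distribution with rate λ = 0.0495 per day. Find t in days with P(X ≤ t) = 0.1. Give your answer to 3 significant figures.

Set 1 − e^(−λt) = 0.1, so t = −ln(0.9)/λ = 0.10536/0.0495 ≈ 2.1285 days.

2.13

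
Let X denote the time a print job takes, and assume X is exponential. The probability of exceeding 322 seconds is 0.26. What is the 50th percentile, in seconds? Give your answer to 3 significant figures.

e^(−λ·322) = 0.26 ⇒ λ = −ln(0.26)/322 = 0.00418346.
50th percentile: 1 − e^(−λt) = 0.5, t = −ln(0.5)/λ = 165.688 seconds.

166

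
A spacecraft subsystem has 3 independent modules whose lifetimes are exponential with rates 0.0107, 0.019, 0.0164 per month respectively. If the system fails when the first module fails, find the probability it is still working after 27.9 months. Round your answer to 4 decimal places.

The time to first failure is exponential with rate Σλ = 0.0107 + 0.019 + 0.0164 = 0.0461.
P(min > 27.9) = e^(−0.0461·27.9) = e^(−1.2862) ≈ 0.2763.

0.2763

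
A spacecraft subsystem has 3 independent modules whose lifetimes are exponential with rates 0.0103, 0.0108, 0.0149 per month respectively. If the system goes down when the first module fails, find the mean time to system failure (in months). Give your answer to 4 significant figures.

27.78

The time to first failure is exponential with rate Σλ = 0.0103 + 0.0108 + 0.0149 = 0.036.
E[min] = 1/Σλ = 1/0.036 = 27.7778 months.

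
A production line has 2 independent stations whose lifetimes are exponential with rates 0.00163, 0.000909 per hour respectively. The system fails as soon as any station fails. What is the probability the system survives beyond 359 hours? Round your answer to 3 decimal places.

0.402

The time to first failure is exponential with rate Σλ = 0.00163 + 0.000909 = 0.002539.
P(min > 359) = e^(−0.002539·359) = e^(−0.9115) ≈ 0.402.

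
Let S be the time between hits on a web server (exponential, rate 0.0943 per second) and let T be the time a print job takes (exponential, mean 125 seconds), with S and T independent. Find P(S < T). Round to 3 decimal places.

0.922

λ_1 = 0.0943, λ_2 = 1/125 = 0.008.
For independent exponentials, P(S < T) = λ_1/(λ_1+λ_2) = 0.0943/0.1023 ≈ 0.922.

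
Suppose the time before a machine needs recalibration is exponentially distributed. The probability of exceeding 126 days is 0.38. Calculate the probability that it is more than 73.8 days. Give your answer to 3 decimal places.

0.567

e^(−λ·126) = 0.38 ⇒ λ = −ln(0.38)/126 = 0.00767924.
P(X > 73.8) = e^(−0.00767924·73.8) = e^(−0.56673) ≈ 0.567.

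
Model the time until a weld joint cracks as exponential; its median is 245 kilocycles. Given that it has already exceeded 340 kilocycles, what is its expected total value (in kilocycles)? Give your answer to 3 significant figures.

For an exponential, median = ln(2)/λ, so λ = ln 2 / 245 = 0.00282917 per kilocycle.
By memorylessness, E[X | X > 340] = 340 + 1/λ = 340 + 353.46 = 693.46 kilocycles.

693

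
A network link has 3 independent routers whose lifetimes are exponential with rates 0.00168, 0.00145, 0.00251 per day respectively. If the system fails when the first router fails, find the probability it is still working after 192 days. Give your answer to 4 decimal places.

0.3386

The time to first failure is exponential with rate Σλ = 0.00168 + 0.00145 + 0.00251 = 0.00564.
P(min > 192) = e^(−0.00564·192) = e^(−1.0829) ≈ 0.3386.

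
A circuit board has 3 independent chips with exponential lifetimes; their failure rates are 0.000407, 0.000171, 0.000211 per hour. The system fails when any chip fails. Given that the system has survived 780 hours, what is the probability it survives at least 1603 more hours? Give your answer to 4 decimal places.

0.2823

Time to first failure ~ Exp(Σλ) with Σλ = 0.000789.
By memorylessness, P(T > 780+1603 | T > 780) = P(T > 1603) = e^(−0.000789·1603) ≈ 0.2823.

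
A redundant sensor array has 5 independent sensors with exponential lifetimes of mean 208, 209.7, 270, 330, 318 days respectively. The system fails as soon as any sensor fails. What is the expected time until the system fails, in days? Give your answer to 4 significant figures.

The first failure time is exponential with rate Σλ_i = 1/208 + 1/209.7 + 1/270 + 1/330 + 1/318 = 0.0194551 per day.
E[min] = 1/Σλ = 1/0.0194551 = 51.4005 days.

51.40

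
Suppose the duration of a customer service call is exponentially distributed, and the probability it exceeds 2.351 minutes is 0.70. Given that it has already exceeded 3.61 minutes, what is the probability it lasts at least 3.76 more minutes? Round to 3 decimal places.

0.565

From e^(−λ·2.351) = 0.70, λ = −ln(0.70)/2.351 = 0.151712.
Memoryless: P(X > 3.61+3.76 | X > 3.61) = P(X > 3.76) = e^(−0.151712·3.76) ≈ 0.565.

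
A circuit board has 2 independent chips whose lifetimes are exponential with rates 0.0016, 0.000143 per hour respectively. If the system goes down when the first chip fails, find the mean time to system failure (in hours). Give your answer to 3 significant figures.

574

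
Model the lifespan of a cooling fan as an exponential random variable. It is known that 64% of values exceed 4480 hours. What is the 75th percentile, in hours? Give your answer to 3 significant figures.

e^(−λ·4480) = 0.64 ⇒ λ = −ln(0.64)/4480 = 0.0000996177.
75th percentile: 1 − e^(−λt) = 0.75, t = −ln(0.25)/λ = 13916.2 hours.

13900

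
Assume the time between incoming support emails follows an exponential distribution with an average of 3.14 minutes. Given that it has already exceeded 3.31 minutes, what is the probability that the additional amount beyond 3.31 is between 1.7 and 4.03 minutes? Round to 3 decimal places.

0.305

The rate is λ = 1/3.14 = 0.318471 per minute.
Memoryless: the residual past 3.31 is again Exp(λ).
P(1.7 < residual < 4.03) = e^(−λ·1.7) − e^(−λ·4.03) = 0.58193 − 0.27708 ≈ 0.305.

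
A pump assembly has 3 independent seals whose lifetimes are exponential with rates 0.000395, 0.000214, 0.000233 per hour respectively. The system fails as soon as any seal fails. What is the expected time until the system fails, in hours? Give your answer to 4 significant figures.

The time to first failure is exponential with rate Σλ = 0.000395 + 0.000214 + 0.000233 = 0.000842.
E[min] = 1/Σλ = 1/0.000842 = 1187.65 hours.

1188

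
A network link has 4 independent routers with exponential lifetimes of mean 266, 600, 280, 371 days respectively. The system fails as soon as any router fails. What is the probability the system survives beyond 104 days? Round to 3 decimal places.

The first failure time is exponential with rate Σλ_i = 1/266 + 1/600 + 1/280 + 1/371 = 0.0116929 per day.
P(min > 104) = e^(−0.0116929·104) = e^(−1.2161) ≈ 0.296.

0.296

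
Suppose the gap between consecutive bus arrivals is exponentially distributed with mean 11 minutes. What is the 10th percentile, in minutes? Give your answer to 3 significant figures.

1.16

The rate is λ = 1/11 = 0.0909091 per minute.
Set 1 − e^(−λt) = 0.1, so t = −ln(0.9)/λ = 0.10536/0.0909091 ≈ 1.15897 minutes.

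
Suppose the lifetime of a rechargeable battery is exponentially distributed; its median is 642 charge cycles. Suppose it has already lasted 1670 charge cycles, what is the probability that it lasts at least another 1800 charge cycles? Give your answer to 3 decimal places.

0.143

For an exponential, median = ln(2)/λ, so λ = ln 2 / 642 = 0.00107967 per charge cycle.
The exponential is memoryless, so the remaining time is again Exp(λ): the condition X > 1670 is irrelevant.
P(X > 1800) = e^(−1.9434) ≈ 0.143.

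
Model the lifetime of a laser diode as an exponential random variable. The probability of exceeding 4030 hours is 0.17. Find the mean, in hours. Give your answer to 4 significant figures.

e^(−λ·4030) = 0.17 ⇒ λ = −ln(0.17)/4030 = 0.000439692.
Mean = 1/λ = 2274.32 hours.

2274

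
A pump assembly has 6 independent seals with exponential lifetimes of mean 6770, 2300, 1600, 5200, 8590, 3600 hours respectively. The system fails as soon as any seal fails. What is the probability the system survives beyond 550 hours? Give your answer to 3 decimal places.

The first failure time is exponential with rate Σλ_i = 1/6770 + 1/2300 + 1/1600 + 1/5200 + 1/8590 + 1/3600 = 0.00179399 per hour.
P(min > 550) = e^(−0.00179399·550) = e^(−0.9867) ≈ 0.373.

0.373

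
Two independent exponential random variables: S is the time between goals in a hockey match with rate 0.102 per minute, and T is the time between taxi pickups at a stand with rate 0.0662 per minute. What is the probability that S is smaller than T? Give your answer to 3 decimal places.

0.606

λ_1 = 0.102, λ_2 = 0.0662.
For independent exponentials, P(S < T) = λ_1/(λ_1+λ_2) = 0.102/0.1682 ≈ 0.606.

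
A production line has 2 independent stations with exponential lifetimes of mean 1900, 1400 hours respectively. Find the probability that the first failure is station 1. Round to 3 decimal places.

Rates: λ_i = 1/mean_i → 0.000526316, 0.000714286; Σλ = 0.0012406.
P(station 1 first) = λ_1/Σλ = 0.000526316/0.0012406 ≈ 0.424.

0.424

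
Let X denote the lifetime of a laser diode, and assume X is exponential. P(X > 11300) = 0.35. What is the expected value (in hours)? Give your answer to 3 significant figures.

10800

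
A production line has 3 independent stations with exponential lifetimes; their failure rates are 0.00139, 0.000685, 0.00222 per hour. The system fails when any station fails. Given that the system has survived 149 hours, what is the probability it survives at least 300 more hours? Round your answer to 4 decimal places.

Time to first failure ~ Exp(Σλ) with Σλ = 0.004295.
By memorylessness, P(T > 149+300 | T > 149) = P(T > 300) = e^(−0.004295·300) ≈ 0.2757.

0.2757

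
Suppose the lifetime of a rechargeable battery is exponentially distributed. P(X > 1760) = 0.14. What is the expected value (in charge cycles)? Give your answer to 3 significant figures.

e^(−λ·1760) = 0.14 ⇒ λ = −ln(0.14)/1760 = 0.00111711.
Mean = 1/λ = 895.167 charge cycles.

895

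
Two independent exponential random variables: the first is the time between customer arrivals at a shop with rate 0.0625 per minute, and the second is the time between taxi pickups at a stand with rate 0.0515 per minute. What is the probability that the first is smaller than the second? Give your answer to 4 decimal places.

λ_1 = 0.0625, λ_2 = 0.0515.
For independent exponentials, P(the first < the second) = λ_1/(λ_1+λ_2) = 0.0625/0.114 ≈ 0.5482.

0.5482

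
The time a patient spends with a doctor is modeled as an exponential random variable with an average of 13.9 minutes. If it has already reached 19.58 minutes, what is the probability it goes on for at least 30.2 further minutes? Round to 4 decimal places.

0.1139

The rate is λ = 1/13.9 = 0.0719424 per minute.
By the memoryless property, P(X > 19.58+30.2 | X > 19.58) = P(X > 30.2).
P(X > 30.2) = e^(−2.1727) ≈ 0.1139.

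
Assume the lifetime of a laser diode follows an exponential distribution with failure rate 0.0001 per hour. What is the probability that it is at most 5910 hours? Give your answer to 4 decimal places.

0.4462

P(X ≤ 5910) = 1 − e^(−λ·5910) = 1 − e^(−0.591) ≈ 0.4462.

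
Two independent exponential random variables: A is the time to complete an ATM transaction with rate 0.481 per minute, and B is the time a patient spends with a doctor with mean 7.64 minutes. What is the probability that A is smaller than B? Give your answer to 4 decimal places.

0.7861

λ_1 = 0.481, λ_2 = 1/7.64 = 0.13089.
For independent exponentials, P(A < B) = λ_1/(λ_1+λ_2) = 0.481/0.61189 ≈ 0.7861.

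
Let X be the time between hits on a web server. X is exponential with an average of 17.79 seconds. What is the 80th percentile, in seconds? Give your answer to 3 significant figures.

28.6

The rate is λ = 1/17.79 = 0.0562114 per second.
Set 1 − e^(−λt) = 0.8, so t = −ln(0.2)/λ = 1.6094/0.0562114 ≈ 28.6319 seconds.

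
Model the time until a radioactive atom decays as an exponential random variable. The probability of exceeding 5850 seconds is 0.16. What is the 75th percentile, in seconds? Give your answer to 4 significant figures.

e^(−λ·5850) = 0.16 ⇒ λ = −ln(0.16)/5850 = 0.000313262.
75th percentile: 1 − e^(−λt) = 0.75, t = −ln(0.25)/λ = 4425.35 seconds.

4425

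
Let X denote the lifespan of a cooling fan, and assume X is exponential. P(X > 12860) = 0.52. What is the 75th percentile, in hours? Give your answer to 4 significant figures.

27260

e^(−λ·12860) = 0.52 ⇒ λ = −ln(0.52)/12860 = 0.0000508496.
75th percentile: 1 − e^(−λt) = 0.75, t = −ln(0.25)/λ = 27262.6 hours.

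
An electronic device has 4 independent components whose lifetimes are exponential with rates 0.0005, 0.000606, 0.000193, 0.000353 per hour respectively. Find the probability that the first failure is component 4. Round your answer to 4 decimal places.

The time to first failure is exponential with rate Σλ = 0.0005 + 0.000606 + 0.000193 + 0.000353 = 0.001652.
P(component 4 first) = λ_4/Σλ = 0.000353/0.001652 ≈ 0.2137.

0.2137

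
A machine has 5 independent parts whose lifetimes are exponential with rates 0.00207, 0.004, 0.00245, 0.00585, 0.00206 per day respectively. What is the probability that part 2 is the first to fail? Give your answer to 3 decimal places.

The time to first failure is exponential with rate Σλ = 0.00207 + 0.004 + 0.00245 + 0.00585 + 0.00206 = 0.01643.
P(part 2 first) = λ_2/Σλ = 0.004/0.01643 ≈ 0.243.

0.243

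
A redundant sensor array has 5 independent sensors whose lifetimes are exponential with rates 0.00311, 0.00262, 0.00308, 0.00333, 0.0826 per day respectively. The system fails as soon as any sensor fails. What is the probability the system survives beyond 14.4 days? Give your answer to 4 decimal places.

The time to first failure is exponential with rate Σλ = 0.00311 + 0.00262 + 0.00308 + 0.00333 + 0.0826 = 0.09474.
P(min > 14.4) = e^(−0.09474·14.4) = e^(−1.3643) ≈ 0.2556.

0.2556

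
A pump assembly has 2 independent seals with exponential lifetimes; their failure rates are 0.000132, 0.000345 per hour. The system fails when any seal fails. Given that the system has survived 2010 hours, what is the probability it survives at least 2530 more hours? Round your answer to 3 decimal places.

0.299

Time to first failure ~ Exp(Σλ) with Σλ = 0.000477.
By memorylessness, P(T > 2010+2530 | T > 2010) = P(T > 2530) = e^(−0.000477·2530) ≈ 0.299.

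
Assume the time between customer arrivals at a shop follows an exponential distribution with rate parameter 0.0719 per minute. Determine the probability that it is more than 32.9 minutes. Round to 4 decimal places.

P(X > 32.9) = e^(−λ·32.9) = e^(−2.3655) ≈ 0.0939.

0.0939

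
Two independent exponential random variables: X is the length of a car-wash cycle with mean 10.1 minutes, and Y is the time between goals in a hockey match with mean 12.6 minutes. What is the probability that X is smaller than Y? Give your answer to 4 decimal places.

λ_1 = 1/10.1 = 0.0990099, λ_2 = 1/12.6 = 0.0793651.
For independent exponentials, P(X < Y) = λ_1/(λ_1+λ_2) = 0.0990099/0.178375 ≈ 0.5551.

0.5551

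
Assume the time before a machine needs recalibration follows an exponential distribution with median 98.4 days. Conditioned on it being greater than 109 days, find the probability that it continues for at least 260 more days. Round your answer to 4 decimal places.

For an exponential, median = ln(2)/λ, so λ = ln 2 / 98.4 = 0.00704418 per day.
By the memoryless property, P(X > 109+260 | X > 109) = P(X > 260).
P(X > 260) = e^(−1.8315) ≈ 0.1602.

0.1602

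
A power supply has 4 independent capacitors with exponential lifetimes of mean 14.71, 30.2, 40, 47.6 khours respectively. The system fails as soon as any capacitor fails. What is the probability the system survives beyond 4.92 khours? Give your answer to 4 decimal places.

The first failure time is exponential with rate Σλ_i = 1/14.71 + 1/30.2 + 1/40 + 1/47.6 = 0.147102 per khour.
P(min > 4.92) = e^(−0.147102·4.92) = e^(−0.72374) ≈ 0.4849.

0.4849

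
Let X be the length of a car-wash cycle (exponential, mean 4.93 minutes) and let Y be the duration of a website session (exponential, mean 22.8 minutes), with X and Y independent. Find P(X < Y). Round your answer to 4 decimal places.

0.8222

λ_1 = 1/4.93 = 0.20284, λ_2 = 1/22.8 = 0.0438596.
For independent exponentials, P(X < Y) = λ_1/(λ_1+λ_2) = 0.20284/0.246699 ≈ 0.8222.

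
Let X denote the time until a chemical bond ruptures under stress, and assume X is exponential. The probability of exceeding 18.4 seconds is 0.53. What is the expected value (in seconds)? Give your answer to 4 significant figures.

e^(−λ·18.4) = 0.53 ⇒ λ = −ln(0.53)/18.4 = 0.0345043.
Mean = 1/λ = 28.9819 seconds.

28.98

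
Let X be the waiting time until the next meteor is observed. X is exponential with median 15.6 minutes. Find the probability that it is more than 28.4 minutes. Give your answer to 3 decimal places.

0.283

For an exponential, median = ln(2)/λ, so λ = ln 2 / 15.6 = 0.0444325 per minute.
P(X > 28.4) = e^(−λ·28.4) = e^(−1.2619) ≈ 0.283.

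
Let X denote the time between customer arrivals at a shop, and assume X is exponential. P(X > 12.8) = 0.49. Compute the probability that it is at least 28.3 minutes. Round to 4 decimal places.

e^(−λ·12.8) = 0.49 ⇒ λ = −ln(0.49)/12.8 = 0.0557305.
P(X > 28.3) = e^(−0.0557305·28.3) = e^(−1.5772) ≈ 0.2066.

0.2066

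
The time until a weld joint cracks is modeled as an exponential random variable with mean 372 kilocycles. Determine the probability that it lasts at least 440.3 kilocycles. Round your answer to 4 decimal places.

The rate is λ = 1/372 = 0.00268817 per kilocycle.
P(X > 440.3) = e^(−λ·440.3) = e^(−1.1836) ≈ 0.3062.

0.3062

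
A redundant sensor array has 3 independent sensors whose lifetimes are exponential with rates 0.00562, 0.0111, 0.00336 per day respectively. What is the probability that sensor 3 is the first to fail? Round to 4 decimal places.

0.1673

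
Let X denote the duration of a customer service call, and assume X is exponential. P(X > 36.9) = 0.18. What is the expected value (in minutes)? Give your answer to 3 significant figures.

e^(−λ·36.9) = 0.18 ⇒ λ = −ln(0.18)/36.9 = 0.0464715.
Mean = 1/λ = 21.5186 minutes.

21.5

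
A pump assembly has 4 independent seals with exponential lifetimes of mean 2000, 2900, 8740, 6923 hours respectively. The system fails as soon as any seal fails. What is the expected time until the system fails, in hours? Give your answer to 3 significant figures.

906

The first failure time is exponential with rate Σλ_i = 1/2000 + 1/2900 + 1/8740 + 1/6923 = 0.00110369 per hour.
E[min] = 1/Σλ = 1/0.00110369 = 906.051 hours.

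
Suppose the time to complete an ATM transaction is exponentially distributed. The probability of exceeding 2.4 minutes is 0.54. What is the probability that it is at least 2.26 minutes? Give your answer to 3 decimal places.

e^(−λ·2.4) = 0.54 ⇒ λ = −ln(0.54)/2.4 = 0.256744.
P(X > 2.26) = e^(−0.256744·2.26) = e^(−0.58024) ≈ 0.560.

0.560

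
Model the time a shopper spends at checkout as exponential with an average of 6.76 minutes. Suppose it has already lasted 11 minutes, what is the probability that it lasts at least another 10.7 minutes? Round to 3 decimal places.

The rate is λ = 1/6.76 = 0.147929 per minute.
By the memoryless property, P(X > 11+10.7 | X > 11) = P(X > 10.7).
P(X > 10.7) = e^(−1.5828) ≈ 0.205.

0.205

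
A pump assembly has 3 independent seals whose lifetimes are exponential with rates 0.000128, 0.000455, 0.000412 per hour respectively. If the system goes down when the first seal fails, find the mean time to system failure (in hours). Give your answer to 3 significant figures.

The time to first failure is exponential with rate Σλ = 0.000128 + 0.000455 + 0.000412 = 0.000995.
E[min] = 1/Σλ = 1/0.000995 = 1005.03 hours.

1010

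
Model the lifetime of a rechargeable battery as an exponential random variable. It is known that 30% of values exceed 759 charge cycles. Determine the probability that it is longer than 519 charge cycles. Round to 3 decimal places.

e^(−λ·759) = 0.30 ⇒ λ = −ln(0.30)/759 = 0.00158626.
P(X > 519) = e^(−0.00158626·519) = e^(−0.82327) ≈ 0.439.

0.439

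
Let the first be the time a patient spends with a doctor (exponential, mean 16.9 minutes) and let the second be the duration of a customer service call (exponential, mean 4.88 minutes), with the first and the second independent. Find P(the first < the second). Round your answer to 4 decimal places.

λ_1 = 1/16.9 = 0.0591716, λ_2 = 1/4.88 = 0.204918.
For independent exponentials, P(the first < the second) = λ_1/(λ_1+λ_2) = 0.0591716/0.26409 ≈ 0.2241.

0.2241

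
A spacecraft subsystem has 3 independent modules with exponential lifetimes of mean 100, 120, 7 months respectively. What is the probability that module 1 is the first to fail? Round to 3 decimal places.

0.062

Rates: λ_i = 1/mean_i → 0.01, 0.00833333, 0.142857; Σλ = 0.16119.
P(module 1 first) = λ_1/Σλ = 0.01/0.16119 ≈ 0.062.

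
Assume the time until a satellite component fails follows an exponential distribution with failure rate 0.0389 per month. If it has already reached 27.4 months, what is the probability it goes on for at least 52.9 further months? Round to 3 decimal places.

0.128

By the memoryless property, P(X > 27.4+52.9 | X > 27.4) = P(X > 52.9).
P(X > 52.9) = e^(−2.0578) ≈ 0.128.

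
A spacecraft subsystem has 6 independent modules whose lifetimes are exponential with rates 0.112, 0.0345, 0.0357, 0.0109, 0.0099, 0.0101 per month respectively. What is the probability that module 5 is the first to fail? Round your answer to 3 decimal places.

0.046

The time to first failure is exponential with rate Σλ = 0.112 + 0.0345 + 0.0357 + 0.0109 + 0.0099 + 0.0101 = 0.2131.
P(module 5 first) = λ_5/Σλ = 0.0099/0.2131 ≈ 0.046.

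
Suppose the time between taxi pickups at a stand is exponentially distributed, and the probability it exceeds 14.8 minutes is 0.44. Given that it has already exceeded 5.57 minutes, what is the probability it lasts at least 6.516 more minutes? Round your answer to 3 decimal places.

0.697

From e^(−λ·14.8) = 0.44, λ = −ln(0.44)/14.8 = 0.0554717.
Memoryless: P(X > 5.57+6.516 | X > 5.57) = P(X > 6.516) = e^(−0.0554717·6.516) ≈ 0.697.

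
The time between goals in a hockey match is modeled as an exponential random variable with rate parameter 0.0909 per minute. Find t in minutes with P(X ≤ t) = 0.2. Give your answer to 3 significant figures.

2.45

Set 1 − e^(−λt) = 0.2, so t = −ln(0.8)/λ = 0.22314/0.0909 ≈ 2.45482 minutes.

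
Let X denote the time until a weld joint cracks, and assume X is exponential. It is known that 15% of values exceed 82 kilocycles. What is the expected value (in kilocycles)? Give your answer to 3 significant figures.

43.2

e^(−λ·82) = 0.15 ⇒ λ = −ln(0.15)/82 = 0.0231356.
Mean = 1/λ = 43.2234 kilocycles.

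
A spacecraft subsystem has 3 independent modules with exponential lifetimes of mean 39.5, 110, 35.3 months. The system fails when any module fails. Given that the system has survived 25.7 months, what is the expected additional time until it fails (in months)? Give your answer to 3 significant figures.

First-failure rate Σλ = 1/39.5 + 1/110 + 1/35.3 = 0.062736.
By memorylessness the expected residual is 1/Σλ = 15.9398 months, regardless of the 25.7 already elapsed.

15.9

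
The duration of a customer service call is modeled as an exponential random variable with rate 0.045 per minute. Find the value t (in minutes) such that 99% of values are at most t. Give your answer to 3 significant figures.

102

Set 1 − e^(−λt) = 0.99, so t = −ln(0.01)/λ = 4.6052/0.045 ≈ 102.337 minutes.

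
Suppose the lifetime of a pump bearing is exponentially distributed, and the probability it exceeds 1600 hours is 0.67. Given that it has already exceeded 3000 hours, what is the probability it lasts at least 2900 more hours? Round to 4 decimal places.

0.4839

From e^(−λ·1600) = 0.67, λ = −ln(0.67)/1600 = 0.000250298.
Memoryless: P(X > 3000+2900 | X > 3000) = P(X > 2900) = e^(−0.000250298·2900) ≈ 0.4839.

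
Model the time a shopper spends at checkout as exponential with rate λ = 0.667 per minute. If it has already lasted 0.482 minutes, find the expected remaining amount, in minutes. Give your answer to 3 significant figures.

By memorylessness, the remaining amount past any threshold is again Exp(λ) with mean 1/λ = 1.49925 minutes.

1.50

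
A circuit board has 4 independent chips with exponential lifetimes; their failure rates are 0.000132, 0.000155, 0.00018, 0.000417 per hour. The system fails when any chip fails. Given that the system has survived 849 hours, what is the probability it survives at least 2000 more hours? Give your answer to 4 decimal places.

0.1707

Time to first failure ~ Exp(Σλ) with Σλ = 0.000884.
By memorylessness, P(T > 849+2000 | T > 849) = P(T > 2000) = e^(−0.000884·2000) ≈ 0.1707.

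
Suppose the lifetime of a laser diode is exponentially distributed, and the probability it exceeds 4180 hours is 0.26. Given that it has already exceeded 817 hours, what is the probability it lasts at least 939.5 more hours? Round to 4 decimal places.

0.7388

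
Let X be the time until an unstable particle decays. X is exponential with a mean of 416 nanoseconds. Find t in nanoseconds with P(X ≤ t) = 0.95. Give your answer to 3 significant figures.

The rate is λ = 1/416 = 0.00240385 per nanosecond.
Set 1 − e^(−λt) = 0.95, so t = −ln(0.05)/λ = 2.9957/0.00240385 ≈ 1246.22 nanoseconds.

1250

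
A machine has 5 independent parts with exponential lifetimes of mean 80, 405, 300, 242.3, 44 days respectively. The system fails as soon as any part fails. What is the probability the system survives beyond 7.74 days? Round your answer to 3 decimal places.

0.705

The first failure time is exponential with rate Σλ_i = 1/80 + 1/405 + 1/300 + 1/242.3 + 1/44 = 0.0451569 per day.
P(min > 7.74) = e^(−0.0451569·7.74) = e^(−0.34951) ≈ 0.705.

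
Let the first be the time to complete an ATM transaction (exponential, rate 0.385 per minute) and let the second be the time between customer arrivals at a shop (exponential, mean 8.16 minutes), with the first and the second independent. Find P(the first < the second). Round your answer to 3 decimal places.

λ_1 = 0.385, λ_2 = 1/8.16 = 0.122549.
For independent exponentials, P(the first < the second) = λ_1/(λ_1+λ_2) = 0.385/0.507549 ≈ 0.759.

0.759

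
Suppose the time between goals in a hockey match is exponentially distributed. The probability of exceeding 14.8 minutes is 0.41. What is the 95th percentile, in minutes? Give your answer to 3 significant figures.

49.7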